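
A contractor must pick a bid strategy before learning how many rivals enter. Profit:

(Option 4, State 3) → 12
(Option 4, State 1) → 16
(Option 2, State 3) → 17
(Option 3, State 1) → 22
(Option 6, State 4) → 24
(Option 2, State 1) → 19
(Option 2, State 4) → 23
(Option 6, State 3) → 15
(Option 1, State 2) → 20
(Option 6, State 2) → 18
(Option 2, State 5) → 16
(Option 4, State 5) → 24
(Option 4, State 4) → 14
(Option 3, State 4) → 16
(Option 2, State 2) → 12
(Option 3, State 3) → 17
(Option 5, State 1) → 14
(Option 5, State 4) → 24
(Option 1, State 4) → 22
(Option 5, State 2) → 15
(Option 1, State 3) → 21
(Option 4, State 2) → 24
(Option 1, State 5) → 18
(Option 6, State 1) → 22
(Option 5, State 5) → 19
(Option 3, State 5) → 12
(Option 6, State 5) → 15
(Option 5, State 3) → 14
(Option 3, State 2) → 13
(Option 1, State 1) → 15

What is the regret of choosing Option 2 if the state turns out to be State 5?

8

Best payoff under State 5 is 24.
Regret = 24 − 16 = 8.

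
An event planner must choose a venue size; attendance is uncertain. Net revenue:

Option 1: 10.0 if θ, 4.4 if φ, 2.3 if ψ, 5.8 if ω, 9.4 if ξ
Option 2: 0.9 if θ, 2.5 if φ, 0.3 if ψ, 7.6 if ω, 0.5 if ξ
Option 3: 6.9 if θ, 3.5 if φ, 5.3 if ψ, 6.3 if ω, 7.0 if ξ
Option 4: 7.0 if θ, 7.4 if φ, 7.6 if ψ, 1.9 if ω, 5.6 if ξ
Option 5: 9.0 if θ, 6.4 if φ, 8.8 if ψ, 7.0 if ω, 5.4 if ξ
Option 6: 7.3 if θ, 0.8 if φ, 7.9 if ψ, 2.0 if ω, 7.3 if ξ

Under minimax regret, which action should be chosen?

Column bests: θ=10.0, φ=7.4, ψ=8.8, ω=7.6, ξ=9.4.
Option 1 regrets: 0.0, 3.0, 6.5, 1.8, 0.0 → max 6.5
Option 2 regrets: 9.1, 4.9, 8.5, 0.0, 8.9 → max 9.1
Option 3 regrets: 3.1, 3.9, 3.5, 1.3, 2.4 → max 3.9
Option 4 regrets: 3.0, 0.0, 1.2, 5.7, 3.8 → max 5.7
Option 5 regrets: 1.0, 1.0, 0.0, 0.6, 4.0 → max 4.0
Option 6 regrets: 2.7, 6.6, 0.9, 5.6, 2.1 → max 6.6
Smallest max regret = 3.9 → Option 3.

Option 3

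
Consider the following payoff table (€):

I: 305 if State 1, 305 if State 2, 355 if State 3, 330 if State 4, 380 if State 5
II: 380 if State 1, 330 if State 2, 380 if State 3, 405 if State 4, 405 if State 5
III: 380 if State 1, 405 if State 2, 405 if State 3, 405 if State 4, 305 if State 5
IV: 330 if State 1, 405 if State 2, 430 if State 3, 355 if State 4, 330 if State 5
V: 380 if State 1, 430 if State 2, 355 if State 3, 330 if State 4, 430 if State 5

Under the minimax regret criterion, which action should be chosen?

Column bests: State 1=380, State 2=430, State 3=430, State 4=405, State 5=430.
I regrets: 75, 125, 75, 75, 50 → max 125
II regrets: 0, 100, 50, 0, 25 → max 100
III regrets: 0, 25, 25, 0, 125 → max 125
IV regrets: 50, 25, 0, 50, 100 → max 100
V regrets: 0, 0, 75, 75, 0 → max 75
Smallest max regret = 75 → V.

V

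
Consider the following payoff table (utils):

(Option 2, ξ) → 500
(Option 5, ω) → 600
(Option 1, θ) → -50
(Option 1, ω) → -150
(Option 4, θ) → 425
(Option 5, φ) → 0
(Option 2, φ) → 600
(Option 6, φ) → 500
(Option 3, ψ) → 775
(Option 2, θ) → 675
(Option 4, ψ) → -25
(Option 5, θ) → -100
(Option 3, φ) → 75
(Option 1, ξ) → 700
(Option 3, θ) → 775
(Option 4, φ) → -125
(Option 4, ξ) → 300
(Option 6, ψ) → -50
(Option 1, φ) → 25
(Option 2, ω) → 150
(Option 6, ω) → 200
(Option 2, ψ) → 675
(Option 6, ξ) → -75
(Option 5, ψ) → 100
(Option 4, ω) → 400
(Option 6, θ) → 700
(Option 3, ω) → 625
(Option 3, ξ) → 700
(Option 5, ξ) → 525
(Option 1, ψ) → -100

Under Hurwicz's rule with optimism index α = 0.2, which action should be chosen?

Option 2

Option 1: 0.2·700 + 0.8·(-150) = 20
Option 2: 0.2·675 + 0.8·150 = 255
Option 3: 0.2·775 + 0.8·75 = 215
Option 4: 0.2·425 + 0.8·(-125) = -15
Option 5: 0.2·600 + 0.8·(-100) = 40
Option 6: 0.2·700 + 0.8·(-75) = 80
Highest Hurwicz score = 255 → Option 2.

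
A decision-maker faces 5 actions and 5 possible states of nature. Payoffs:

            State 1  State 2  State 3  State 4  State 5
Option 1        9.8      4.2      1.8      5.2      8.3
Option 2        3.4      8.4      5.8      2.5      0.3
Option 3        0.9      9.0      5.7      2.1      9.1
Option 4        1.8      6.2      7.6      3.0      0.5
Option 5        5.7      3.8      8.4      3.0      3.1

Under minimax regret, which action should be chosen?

Column bests: State 1=9.8, State 2=9.0, State 3=8.4, State 4=5.2, State 5=9.1.
Option 1 regrets: 0.0, 4.8, 6.6, 0.0, 0.8 → max 6.6
Option 2 regrets: 6.4, 0.6, 2.6, 2.7, 8.8 → max 8.8
Option 3 regrets: 8.9, 0.0, 2.7, 3.1, 0.0 → max 8.9
Option 4 regrets: 8.0, 2.8, 0.8, 2.2, 8.6 → max 8.6
Option 5 regrets: 4.1, 5.2, 0.0, 2.2, 6.0 → max 6.0
Smallest max regret = 6.0 → Option 5.

Option 5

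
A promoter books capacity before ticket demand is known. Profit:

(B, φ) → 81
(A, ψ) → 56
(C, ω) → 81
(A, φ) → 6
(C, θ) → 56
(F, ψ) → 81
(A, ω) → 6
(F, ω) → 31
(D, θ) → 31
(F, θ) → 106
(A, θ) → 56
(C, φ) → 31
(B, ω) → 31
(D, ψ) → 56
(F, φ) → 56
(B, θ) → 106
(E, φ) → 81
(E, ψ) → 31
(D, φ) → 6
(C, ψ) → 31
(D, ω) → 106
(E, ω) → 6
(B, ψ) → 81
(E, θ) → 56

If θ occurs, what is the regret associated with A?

50

Best payoff under θ is 106.
Regret = 106 − 56 = 50.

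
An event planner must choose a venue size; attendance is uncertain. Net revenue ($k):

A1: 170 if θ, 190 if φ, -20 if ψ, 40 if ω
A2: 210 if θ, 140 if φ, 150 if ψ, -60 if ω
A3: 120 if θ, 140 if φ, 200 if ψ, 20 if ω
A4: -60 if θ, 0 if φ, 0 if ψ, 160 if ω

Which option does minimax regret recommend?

Column bests: θ=210, φ=190, ψ=200, ω=160.
A1 regrets: 40, 0, 220, 120 → max 220
A2 regrets: 0, 50, 50, 220 → max 220
A3 regrets: 90, 50, 0, 140 → max 140
A4 regrets: 270, 190, 200, 0 → max 270
Smallest max regret = 140 → A3.

A3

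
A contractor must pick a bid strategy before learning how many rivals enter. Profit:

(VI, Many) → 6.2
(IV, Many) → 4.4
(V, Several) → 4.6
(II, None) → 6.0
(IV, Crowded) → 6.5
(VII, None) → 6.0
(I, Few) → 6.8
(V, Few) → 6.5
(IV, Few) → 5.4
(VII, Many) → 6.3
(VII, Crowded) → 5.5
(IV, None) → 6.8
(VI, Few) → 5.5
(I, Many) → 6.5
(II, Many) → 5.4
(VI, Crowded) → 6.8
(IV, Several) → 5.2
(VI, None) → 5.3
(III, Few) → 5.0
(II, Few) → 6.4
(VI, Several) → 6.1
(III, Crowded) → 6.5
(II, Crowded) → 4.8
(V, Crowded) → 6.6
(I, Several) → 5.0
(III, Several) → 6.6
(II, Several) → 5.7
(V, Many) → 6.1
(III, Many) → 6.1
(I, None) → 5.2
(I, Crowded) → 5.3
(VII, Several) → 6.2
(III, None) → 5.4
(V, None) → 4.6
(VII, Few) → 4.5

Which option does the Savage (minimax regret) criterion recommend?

VI

Column bests: None=6.8, Few=6.8, Several=6.6, Many=6.5, Crowded=6.8.
I regrets: 1.6, 0.0, 1.6, 0.0, 1.5 → max 1.6
II regrets: 0.8, 0.4, 0.9, 1.1, 2.0 → max 2.0
III regrets: 1.4, 1.8, 0.0, 0.4, 0.3 → max 1.8
IV regrets: 0.0, 1.4, 1.4, 2.1, 0.3 → max 2.1
V regrets: 2.2, 0.3, 2.0, 0.4, 0.2 → max 2.2
VI regrets: 1.5, 1.3, 0.5, 0.3, 0.0 → max 1.5
VII regrets: 0.8, 2.3, 0.4, 0.2, 1.3 → max 2.3
Smallest max regret = 1.5 → VI.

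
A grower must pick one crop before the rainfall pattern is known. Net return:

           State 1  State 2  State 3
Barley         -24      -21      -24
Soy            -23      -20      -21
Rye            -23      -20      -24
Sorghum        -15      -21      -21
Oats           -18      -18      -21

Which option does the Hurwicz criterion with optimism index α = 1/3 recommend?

Barley: 1/3·(-21) + 2/3·(-24) = -23
Soy: 1/3·(-20) + 2/3·(-23) = -22
Rye: 1/3·(-20) + 2/3·(-24) = -68/3
Sorghum: 1/3·(-15) + 2/3·(-21) = -19
Oats: 1/3·(-18) + 2/3·(-21) = -20
Highest Hurwicz score = -19 → Sorghum.

Sorghum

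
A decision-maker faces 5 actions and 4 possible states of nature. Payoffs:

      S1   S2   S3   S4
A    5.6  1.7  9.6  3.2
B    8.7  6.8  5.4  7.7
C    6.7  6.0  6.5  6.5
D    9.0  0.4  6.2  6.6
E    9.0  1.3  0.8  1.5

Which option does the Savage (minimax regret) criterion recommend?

Column bests: S1=9.0, S2=6.8, S3=9.6, S4=7.7.
A regrets: 3.4, 5.1, 0.0, 4.5 → max 5.1
B regrets: 0.3, 0.0, 4.2, 0.0 → max 4.2
C regrets: 2.3, 0.8, 3.1, 1.2 → max 3.1
D regrets: 0.0, 6.4, 3.4, 1.1 → max 6.4
E regrets: 0.0, 5.5, 8.8, 6.2 → max 8.8
Smallest max regret = 3.1 → C.

C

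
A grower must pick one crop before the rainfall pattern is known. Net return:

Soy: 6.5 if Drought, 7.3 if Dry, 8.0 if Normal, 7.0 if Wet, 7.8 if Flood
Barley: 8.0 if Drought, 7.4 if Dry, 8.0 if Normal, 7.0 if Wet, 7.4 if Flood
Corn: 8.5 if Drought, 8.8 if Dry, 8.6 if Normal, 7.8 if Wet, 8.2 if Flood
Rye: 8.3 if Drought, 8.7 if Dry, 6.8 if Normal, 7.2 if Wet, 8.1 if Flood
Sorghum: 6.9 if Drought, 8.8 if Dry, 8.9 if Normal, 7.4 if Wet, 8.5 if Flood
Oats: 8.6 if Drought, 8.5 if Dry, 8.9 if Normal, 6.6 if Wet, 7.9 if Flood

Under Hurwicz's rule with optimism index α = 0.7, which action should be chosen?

Soy: 0.7·8.0 + 0.3·6.5 = 7.55
Barley: 0.7·8.0 + 0.3·7.0 = 7.7
Corn: 0.7·8.8 + 0.3·7.8 = 8.5
Rye: 0.7·8.7 + 0.3·6.8 = 8.13
Sorghum: 0.7·8.9 + 0.3·6.9 = 8.3
Oats: 0.7·8.9 + 0.3·6.6 = 8.21
Highest Hurwicz score = 8.5 → Corn.

Corn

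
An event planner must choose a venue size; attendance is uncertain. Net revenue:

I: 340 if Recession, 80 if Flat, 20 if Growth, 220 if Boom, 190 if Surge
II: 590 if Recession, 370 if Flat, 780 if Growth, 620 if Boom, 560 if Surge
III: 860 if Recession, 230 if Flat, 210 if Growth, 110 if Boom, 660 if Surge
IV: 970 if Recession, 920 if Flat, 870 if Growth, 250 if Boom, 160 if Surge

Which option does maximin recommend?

Row minima: I=20, II=370, III=110, IV=160
Best worst-case = 370 → II.

II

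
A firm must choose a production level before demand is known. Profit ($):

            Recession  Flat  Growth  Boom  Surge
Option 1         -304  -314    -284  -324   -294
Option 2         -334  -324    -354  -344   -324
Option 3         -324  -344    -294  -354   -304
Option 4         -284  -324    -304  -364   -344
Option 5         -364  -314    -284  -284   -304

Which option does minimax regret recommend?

Column bests: Recession=-284, Flat=-314, Growth=-284, Boom=-284, Surge=-294.
Option 1 regrets: 20, 0, 0, 40, 0 → max 40
Option 2 regrets: 50, 10, 70, 60, 30 → max 70
Option 3 regrets: 40, 30, 10, 70, 10 → max 70
Option 4 regrets: 0, 10, 20, 80, 50 → max 80
Option 5 regrets: 80, 0, 0, 0, 10 → max 80
Smallest max regret = 40 → Option 1.

Option 1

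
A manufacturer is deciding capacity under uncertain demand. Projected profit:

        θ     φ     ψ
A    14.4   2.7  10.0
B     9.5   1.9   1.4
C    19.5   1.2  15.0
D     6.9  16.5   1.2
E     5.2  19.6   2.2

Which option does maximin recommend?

Row minima: A=2.7, B=1.4, C=1.2, D=1.2, E=2.2
Best worst-case = 2.7 → A.

A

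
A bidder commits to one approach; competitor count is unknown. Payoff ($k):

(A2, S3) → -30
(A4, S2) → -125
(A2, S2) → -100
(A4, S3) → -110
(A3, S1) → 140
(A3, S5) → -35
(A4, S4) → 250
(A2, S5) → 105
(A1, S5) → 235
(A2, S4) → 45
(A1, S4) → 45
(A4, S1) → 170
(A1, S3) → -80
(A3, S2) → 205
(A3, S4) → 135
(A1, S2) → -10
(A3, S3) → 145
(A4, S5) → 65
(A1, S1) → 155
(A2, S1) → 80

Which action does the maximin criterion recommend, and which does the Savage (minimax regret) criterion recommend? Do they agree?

Row minima: A1=-80, A2=-100, A3=-35, A4=-125
Best worst-case = -35 → A3.
Column bests: S1=170, S2=205, S3=145, S4=250, S5=235.
A1 regrets: 15, 215, 225, 205, 0 → max 225
A2 regrets: 90, 305, 175, 205, 130 → max 305
A3 regrets: 30, 0, 0, 115, 270 → max 270
A4 regrets: 0, 330, 255, 0, 170 → max 330
Smallest max regret = 225 → A1.

maximin → A3; minimax regret → A1 (disagree)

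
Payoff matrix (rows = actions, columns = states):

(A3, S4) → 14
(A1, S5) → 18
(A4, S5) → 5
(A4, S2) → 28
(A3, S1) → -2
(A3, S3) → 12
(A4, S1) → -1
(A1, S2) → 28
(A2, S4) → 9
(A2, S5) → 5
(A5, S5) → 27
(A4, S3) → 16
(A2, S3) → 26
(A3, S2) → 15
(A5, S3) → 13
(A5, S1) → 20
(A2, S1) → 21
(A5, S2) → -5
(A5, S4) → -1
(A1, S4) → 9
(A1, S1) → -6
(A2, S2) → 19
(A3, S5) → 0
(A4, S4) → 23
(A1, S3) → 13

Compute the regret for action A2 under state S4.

Best payoff under S4 is 23.
Regret = 23 − 9 = 14.

14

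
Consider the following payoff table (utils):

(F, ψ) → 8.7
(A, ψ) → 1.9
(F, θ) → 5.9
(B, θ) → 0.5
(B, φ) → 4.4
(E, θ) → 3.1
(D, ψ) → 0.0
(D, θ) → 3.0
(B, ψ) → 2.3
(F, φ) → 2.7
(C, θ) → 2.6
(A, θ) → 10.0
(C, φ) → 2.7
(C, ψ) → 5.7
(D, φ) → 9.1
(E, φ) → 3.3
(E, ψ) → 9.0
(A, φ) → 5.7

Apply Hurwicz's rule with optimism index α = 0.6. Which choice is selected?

A

A: 0.6·10.0 + 0.4·1.9 = 6.76
B: 0.6·4.4 + 0.4·0.5 = 2.84
C: 0.6·5.7 + 0.4·2.6 = 4.46
D: 0.6·9.1 + 0.4·0.0 = 5.46
E: 0.6·9.0 + 0.4·3.1 = 6.64
F: 0.6·8.7 + 0.4·2.7 = 6.3
Highest Hurwicz score = 6.76 → A.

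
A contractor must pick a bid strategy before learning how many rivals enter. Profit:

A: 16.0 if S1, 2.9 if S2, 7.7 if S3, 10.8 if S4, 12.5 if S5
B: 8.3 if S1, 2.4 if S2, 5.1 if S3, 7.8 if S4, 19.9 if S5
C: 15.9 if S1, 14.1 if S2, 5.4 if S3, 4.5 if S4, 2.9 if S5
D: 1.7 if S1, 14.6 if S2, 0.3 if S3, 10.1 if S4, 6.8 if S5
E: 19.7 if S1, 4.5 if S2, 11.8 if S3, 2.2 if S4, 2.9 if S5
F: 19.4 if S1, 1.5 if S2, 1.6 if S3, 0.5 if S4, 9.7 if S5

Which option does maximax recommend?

Row maxima: A=16.0, B=19.9, C=15.9, D=14.6, E=19.7, F=19.4
Best best-case = 19.9 → B.

B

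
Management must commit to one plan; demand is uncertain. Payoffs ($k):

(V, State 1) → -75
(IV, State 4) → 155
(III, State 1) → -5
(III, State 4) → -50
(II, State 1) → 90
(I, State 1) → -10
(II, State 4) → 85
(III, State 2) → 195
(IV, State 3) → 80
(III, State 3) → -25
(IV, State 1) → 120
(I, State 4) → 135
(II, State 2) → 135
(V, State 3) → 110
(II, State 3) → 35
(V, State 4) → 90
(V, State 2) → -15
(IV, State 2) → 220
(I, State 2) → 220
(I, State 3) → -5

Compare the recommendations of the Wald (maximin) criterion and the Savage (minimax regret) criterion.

maximin → IV; minimax regret → IV (agree)

Row minima: I=-10, II=35, III=-50, IV=80, V=-75
Best worst-case = 80 → IV.
Column bests: State 1=120, State 2=220, State 3=110, State 4=155.
I regrets: 130, 0, 115, 20 → max 130
II regrets: 30, 85, 75, 70 → max 85
III regrets: 125, 25, 135, 205 → max 205
IV regrets: 0, 0, 30, 0 → max 30
V regrets: 195, 235, 0, 65 → max 235
Smallest max regret = 30 → IV.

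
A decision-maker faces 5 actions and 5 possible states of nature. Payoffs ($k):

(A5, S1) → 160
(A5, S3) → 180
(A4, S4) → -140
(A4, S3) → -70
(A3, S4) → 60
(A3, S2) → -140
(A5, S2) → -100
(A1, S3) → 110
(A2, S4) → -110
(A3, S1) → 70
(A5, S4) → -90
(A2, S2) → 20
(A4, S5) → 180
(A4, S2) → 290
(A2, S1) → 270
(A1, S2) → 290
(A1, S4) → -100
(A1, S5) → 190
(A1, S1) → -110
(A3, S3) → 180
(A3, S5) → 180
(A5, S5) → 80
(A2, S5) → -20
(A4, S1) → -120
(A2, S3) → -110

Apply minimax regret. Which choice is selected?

A2

Column bests: S1=270, S2=290, S3=180, S4=60, S5=190.
A1 regrets: 380, 0, 70, 160, 0 → max 380
A2 regrets: 0, 270, 290, 170, 210 → max 290
A3 regrets: 200, 430, 0, 0, 10 → max 430
A4 regrets: 390, 0, 250, 200, 10 → max 390
A5 regrets: 110, 390, 0, 150, 110 → max 390
Smallest max regret = 290 → A2.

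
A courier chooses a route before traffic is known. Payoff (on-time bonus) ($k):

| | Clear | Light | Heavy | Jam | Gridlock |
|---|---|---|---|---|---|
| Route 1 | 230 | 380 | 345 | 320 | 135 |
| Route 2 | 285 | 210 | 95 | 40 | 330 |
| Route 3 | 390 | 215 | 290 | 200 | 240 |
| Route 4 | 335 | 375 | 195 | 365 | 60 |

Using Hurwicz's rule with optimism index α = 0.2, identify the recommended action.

Route 1: 0.2·380 + 0.8·135 = 184
Route 2: 0.2·330 + 0.8·40 = 98
Route 3: 0.2·390 + 0.8·200 = 238
Route 4: 0.2·375 + 0.8·60 = 123
Highest Hurwicz score = 238 → Route 3.

Route 3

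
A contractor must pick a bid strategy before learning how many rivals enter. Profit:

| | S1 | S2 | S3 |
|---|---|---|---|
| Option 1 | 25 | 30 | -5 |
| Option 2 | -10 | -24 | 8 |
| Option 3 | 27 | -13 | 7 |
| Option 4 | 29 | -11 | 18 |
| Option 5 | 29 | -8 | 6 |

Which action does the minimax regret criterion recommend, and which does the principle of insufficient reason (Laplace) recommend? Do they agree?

minimax regret → Option 1; laplace → Option 1 (agree)

Column bests: S1=29, S2=30, S3=18.
Option 1 regrets: 4, 0, 23 → max 23
Option 2 regrets: 39, 54, 10 → max 54
Option 3 regrets: 2, 43, 11 → max 43
Option 4 regrets: 0, 41, 0 → max 41
Option 5 regrets: 0, 38, 12 → max 38
Smallest max regret = 23 → Option 1.
Row averages: Option 1=50/3, Option 2=-26/3, Option 3=7, Option 4=12, Option 5=9
Highest average = 50/3 → Option 1.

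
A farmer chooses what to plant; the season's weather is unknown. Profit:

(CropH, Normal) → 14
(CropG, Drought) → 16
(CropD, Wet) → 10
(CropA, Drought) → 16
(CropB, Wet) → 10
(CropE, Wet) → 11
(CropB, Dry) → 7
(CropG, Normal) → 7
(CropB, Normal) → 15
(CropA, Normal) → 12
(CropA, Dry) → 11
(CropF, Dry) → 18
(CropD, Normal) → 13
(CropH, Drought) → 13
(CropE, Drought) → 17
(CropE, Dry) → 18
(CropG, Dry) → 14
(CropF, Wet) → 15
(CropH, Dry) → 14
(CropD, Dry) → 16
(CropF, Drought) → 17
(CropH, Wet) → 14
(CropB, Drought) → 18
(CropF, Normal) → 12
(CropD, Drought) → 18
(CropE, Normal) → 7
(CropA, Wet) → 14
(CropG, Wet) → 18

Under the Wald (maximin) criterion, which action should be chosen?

CropH

Row minima: CropF=12, CropB=7, CropE=7, CropA=11, CropG=7, CropD=10, CropH=13
Best worst-case = 13 → CropH.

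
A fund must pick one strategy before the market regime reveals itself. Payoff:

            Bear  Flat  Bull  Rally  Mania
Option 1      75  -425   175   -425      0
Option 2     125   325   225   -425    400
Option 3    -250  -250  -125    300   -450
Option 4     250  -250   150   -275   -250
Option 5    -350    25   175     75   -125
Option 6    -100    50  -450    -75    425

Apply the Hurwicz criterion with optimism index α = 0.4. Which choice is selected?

Option 4

Option 1: 0.4·175 + 0.6·(-425) = -185
Option 2: 0.4·400 + 0.6·(-425) = -95
Option 3: 0.4·300 + 0.6·(-450) = -150
Option 4: 0.4·250 + 0.6·(-275) = -65
Option 5: 0.4·175 + 0.6·(-350) = -140
Option 6: 0.4·425 + 0.6·(-450) = -100
Highest Hurwicz score = -65 → Option 4.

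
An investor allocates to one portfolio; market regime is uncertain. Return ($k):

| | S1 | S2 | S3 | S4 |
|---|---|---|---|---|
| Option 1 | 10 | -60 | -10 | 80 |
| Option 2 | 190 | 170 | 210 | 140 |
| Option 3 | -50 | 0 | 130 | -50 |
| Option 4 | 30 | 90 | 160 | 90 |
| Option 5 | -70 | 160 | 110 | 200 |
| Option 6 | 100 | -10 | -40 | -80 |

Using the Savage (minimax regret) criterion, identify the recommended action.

Option 2

Column bests: S1=190, S2=170, S3=210, S4=200.
Option 1 regrets: 180, 230, 220, 120 → max 230
Option 2 regrets: 0, 0, 0, 60 → max 60
Option 3 regrets: 240, 170, 80, 250 → max 250
Option 4 regrets: 160, 80, 50, 110 → max 160
Option 5 regrets: 260, 10, 100, 0 → max 260
Option 6 regrets: 90, 180, 250, 280 → max 280
Smallest max regret = 60 → Option 2.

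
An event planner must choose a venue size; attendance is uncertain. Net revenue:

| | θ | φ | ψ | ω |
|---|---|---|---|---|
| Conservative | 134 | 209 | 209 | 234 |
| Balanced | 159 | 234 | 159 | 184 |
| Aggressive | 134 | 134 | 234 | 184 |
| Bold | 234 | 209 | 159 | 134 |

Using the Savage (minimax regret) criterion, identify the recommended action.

Column bests: θ=234, φ=234, ψ=234, ω=234.
Conservative regrets: 100, 25, 25, 0 → max 100
Balanced regrets: 75, 0, 75, 50 → max 75
Aggressive regrets: 100, 100, 0, 50 → max 100
Bold regrets: 0, 25, 75, 100 → max 100
Smallest max regret = 75 → Balanced.

Balanced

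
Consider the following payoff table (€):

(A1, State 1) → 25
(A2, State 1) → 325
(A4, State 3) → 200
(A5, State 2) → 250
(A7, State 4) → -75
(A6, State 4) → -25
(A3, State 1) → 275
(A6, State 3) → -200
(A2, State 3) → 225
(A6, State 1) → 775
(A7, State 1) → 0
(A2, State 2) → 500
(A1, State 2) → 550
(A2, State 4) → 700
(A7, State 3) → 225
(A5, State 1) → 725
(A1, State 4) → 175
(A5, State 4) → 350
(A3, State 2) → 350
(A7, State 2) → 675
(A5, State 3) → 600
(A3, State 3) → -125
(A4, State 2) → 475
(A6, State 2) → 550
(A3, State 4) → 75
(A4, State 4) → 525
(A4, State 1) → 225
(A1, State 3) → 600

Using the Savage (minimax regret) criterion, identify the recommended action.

Column bests: State 1=775, State 2=675, State 3=600, State 4=700.
A1 regrets: 750, 125, 0, 525 → max 750
A2 regrets: 450, 175, 375, 0 → max 450
A3 regrets: 500, 325, 725, 625 → max 725
A4 regrets: 550, 200, 400, 175 → max 550
A5 regrets: 50, 425, 0, 350 → max 425
A6 regrets: 0, 125, 800, 725 → max 800
A7 regrets: 775, 0, 375, 775 → max 775
Smallest max regret = 425 → A5.

A5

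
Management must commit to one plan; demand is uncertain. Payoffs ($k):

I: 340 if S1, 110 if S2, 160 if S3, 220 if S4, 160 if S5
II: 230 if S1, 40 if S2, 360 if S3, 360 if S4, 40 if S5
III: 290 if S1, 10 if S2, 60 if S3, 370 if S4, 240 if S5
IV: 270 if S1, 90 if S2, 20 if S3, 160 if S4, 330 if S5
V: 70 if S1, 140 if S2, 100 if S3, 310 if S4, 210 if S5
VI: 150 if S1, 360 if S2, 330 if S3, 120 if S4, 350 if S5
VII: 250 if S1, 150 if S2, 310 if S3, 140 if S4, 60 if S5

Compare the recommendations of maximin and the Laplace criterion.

Row minima: I=110, II=40, III=10, IV=20, V=70, VI=120, VII=60
Best worst-case = 120 → VI.
Row averages: I=198, II=206, III=194, IV=174, V=166, VI=262, VII=182
Highest average = 262 → VI.

maximin → VI; laplace → VI (agree)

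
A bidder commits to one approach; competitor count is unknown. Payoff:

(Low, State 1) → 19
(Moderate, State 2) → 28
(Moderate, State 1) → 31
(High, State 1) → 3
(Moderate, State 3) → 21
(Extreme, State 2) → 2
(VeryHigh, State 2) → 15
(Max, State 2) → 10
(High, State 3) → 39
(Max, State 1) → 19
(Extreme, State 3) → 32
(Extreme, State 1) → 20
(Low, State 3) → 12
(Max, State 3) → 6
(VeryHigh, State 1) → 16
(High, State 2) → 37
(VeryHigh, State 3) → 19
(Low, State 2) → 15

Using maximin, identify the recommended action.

Row minima: Low=12, Moderate=21, High=3, VeryHigh=15, Extreme=2, Max=6
Best worst-case = 21 → Moderate.

Moderate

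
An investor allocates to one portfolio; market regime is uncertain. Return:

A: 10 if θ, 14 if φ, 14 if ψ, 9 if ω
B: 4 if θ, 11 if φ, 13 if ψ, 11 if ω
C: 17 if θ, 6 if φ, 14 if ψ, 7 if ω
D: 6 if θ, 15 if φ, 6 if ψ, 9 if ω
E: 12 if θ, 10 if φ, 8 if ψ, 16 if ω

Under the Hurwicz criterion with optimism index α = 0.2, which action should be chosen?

A

A: 0.2·14 + 0.8·9 = 10
B: 0.2·13 + 0.8·4 = 5.8
C: 0.2·17 + 0.8·6 = 8.2
D: 0.2·15 + 0.8·6 = 7.8
E: 0.2·16 + 0.8·8 = 9.6
Highest Hurwicz score = 10 → A.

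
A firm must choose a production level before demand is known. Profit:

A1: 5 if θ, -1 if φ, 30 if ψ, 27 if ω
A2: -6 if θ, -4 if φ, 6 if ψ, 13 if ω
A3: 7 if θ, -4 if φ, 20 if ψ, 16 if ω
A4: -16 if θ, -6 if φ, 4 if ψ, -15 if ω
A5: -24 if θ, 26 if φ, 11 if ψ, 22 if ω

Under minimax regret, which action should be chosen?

A1

Column bests: θ=7, φ=26, ψ=30, ω=27.
A1 regrets: 2, 27, 0, 0 → max 27
A2 regrets: 13, 30, 24, 14 → max 30
A3 regrets: 0, 30, 10, 11 → max 30
A4 regrets: 23, 32, 26, 42 → max 42
A5 regrets: 31, 0, 19, 5 → max 31
Smallest max regret = 27 → A1.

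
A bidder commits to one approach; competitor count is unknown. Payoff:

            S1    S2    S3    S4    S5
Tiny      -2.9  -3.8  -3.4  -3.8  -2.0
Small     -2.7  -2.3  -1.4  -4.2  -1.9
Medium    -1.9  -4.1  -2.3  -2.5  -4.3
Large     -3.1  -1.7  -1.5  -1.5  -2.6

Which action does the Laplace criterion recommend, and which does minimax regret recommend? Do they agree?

laplace → Large; minimax regret → Large (agree)

Row averages: Tiny=-3.18, Small=-2.5, Medium=-3.02, Large=-2.08
Highest average = -2.08 → Large.
Column bests: S1=-1.9, S2=-1.7, S3=-1.4, S4=-1.5, S5=-1.9.
Tiny regrets: 1.0, 2.1, 2.0, 2.3, 0.1 → max 2.3
Small regrets: 0.8, 0.6, 0.0, 2.7, 0.0 → max 2.7
Medium regrets: 0.0, 2.4, 0.9, 1.0, 2.4 → max 2.4
Large regrets: 1.2, 0.0, 0.1, 0.0, 0.7 → max 1.2
Smallest max regret = 1.2 → Large.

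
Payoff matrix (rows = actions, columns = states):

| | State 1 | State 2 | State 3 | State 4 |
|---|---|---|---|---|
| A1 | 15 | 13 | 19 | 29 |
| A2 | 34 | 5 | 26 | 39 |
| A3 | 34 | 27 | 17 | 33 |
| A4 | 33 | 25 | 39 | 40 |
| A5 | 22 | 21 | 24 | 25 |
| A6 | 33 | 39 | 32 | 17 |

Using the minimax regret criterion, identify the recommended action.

A4

Column bests: State 1=34, State 2=39, State 3=39, State 4=40.
A1 regrets: 19, 26, 20, 11 → max 26
A2 regrets: 0, 34, 13, 1 → max 34
A3 regrets: 0, 12, 22, 7 → max 22
A4 regrets: 1, 14, 0, 0 → max 14
A5 regrets: 12, 18, 15, 15 → max 18
A6 regrets: 1, 0, 7, 23 → max 23
Smallest max regret = 14 → A4.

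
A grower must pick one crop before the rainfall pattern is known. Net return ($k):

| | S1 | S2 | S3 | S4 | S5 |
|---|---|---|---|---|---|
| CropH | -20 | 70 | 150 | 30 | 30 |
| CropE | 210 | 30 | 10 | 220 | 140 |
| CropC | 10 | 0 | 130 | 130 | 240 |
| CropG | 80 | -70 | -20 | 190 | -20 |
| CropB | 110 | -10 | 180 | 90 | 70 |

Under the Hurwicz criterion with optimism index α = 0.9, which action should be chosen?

CropC

CropH: 0.9·150 + 0.1·(-20) = 133
CropE: 0.9·220 + 0.1·10 = 199
CropC: 0.9·240 + 0.1·0 = 216
CropG: 0.9·190 + 0.1·(-70) = 164
CropB: 0.9·180 + 0.1·(-10) = 161
Highest Hurwicz score = 216 → CropC.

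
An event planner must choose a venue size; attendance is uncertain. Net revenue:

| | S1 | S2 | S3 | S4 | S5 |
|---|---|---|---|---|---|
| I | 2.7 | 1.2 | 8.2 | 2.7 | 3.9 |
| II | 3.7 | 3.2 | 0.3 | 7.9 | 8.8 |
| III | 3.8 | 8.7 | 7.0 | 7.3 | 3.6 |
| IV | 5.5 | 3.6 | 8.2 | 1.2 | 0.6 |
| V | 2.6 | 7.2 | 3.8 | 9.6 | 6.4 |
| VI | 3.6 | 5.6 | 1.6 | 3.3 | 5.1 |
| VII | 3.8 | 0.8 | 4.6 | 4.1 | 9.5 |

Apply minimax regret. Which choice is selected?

V

Column bests: S1=5.5, S2=8.7, S3=8.2, S4=9.6, S5=9.5.
I regrets: 2.8, 7.5, 0.0, 6.9, 5.6 → max 7.5
II regrets: 1.8, 5.5, 7.9, 1.7, 0.7 → max 7.9
III regrets: 1.7, 0.0, 1.2, 2.3, 5.9 → max 5.9
IV regrets: 0.0, 5.1, 0.0, 8.4, 8.9 → max 8.9
V regrets: 2.9, 1.5, 4.4, 0.0, 3.1 → max 4.4
VI regrets: 1.9, 3.1, 6.6, 6.3, 4.4 → max 6.6
VII regrets: 1.7, 7.9, 3.6, 5.5, 0.0 → max 7.9
Smallest max regret = 4.4 → V.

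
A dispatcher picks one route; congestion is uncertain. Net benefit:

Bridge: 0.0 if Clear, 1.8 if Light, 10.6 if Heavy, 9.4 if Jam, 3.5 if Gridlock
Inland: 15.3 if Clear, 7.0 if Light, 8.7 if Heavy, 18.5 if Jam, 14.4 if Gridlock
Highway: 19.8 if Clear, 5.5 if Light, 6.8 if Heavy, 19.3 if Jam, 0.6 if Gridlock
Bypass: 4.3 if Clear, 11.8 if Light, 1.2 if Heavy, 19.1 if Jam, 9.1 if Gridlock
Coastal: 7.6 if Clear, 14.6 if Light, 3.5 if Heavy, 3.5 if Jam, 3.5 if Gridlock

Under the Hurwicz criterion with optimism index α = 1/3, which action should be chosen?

Bridge: 1/3·10.6 + 2/3·0.0 = 53/15
Inland: 1/3·18.5 + 2/3·7.0 = 65/6
Highway: 1/3·19.8 + 2/3·0.6 = 7
Bypass: 1/3·19.1 + 2/3·1.2 = 43/6
Coastal: 1/3·14.6 + 2/3·3.5 = 7.2
Highest Hurwicz score = 65/6 → Inland.

Inland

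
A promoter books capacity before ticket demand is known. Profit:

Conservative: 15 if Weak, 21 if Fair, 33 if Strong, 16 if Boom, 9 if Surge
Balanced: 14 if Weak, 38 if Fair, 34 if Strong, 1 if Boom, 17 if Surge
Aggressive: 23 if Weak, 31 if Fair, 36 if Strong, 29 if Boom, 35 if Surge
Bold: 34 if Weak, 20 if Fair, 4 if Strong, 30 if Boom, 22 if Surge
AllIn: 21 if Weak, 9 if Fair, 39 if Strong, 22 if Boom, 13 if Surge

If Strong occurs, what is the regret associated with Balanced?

Best payoff under Strong is 39.
Regret = 39 − 34 = 5.

5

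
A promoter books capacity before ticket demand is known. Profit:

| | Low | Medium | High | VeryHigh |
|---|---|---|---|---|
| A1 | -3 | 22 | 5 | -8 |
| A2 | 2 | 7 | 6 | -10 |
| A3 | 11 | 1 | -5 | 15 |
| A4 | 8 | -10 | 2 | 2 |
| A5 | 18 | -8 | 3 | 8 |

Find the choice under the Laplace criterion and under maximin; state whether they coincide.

Row averages: A1=4, A2=1.25, A3=5.5, A4=0.5, A5=5.25
Highest average = 5.5 → A3.
Row minima: A1=-8, A2=-10, A3=-5, A4=-10, A5=-8
Best worst-case = -5 → A3.

laplace → A3; maximin → A3 (agree)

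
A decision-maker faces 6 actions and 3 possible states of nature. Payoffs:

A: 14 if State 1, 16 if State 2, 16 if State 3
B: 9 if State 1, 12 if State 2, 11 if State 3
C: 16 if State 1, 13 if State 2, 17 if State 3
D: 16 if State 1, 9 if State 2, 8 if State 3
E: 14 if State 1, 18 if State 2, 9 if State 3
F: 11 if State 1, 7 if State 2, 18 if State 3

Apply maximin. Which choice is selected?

Row minima: A=14, B=9, C=13, D=8, E=9, F=7
Best worst-case = 14 → A.

A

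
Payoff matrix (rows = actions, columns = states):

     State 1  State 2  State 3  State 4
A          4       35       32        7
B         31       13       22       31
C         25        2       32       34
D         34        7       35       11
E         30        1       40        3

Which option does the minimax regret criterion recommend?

Column bests: State 1=34, State 2=35, State 3=40, State 4=34.
A regrets: 30, 0, 8, 27 → max 30
B regrets: 3, 22, 18, 3 → max 22
C regrets: 9, 33, 8, 0 → max 33
D regrets: 0, 28, 5, 23 → max 28
E regrets: 4, 34, 0, 31 → max 34
Smallest max regret = 22 → B.

B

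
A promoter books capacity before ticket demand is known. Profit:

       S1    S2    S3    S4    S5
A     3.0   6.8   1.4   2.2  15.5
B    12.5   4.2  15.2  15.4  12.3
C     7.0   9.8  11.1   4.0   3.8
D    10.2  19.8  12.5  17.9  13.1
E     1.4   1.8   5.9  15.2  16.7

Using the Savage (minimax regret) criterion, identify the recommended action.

D

Column bests: S1=12.5, S2=19.8, S3=15.2, S4=17.9, S5=16.7.
A regrets: 9.5, 13.0, 13.8, 15.7, 1.2 → max 15.7
B regrets: 0.0, 15.6, 0.0, 2.5, 4.4 → max 15.6
C regrets: 5.5, 10.0, 4.1, 13.9, 12.9 → max 13.9
D regrets: 2.3, 0.0, 2.7, 0.0, 3.6 → max 3.6
E regrets: 11.1, 18.0, 9.3, 2.7, 0.0 → max 18.0
Smallest max regret = 3.6 → D.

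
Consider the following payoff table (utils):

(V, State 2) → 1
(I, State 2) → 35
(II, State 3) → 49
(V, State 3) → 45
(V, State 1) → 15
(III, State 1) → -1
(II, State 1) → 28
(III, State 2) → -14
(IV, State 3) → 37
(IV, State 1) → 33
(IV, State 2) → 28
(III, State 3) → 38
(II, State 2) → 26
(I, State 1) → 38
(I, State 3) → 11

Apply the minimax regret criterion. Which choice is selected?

Column bests: State 1=38, State 2=35, State 3=49.
I regrets: 0, 0, 38 → max 38
II regrets: 10, 9, 0 → max 10
III regrets: 39, 49, 11 → max 49
IV regrets: 5, 7, 12 → max 12
V regrets: 23, 34, 4 → max 34
Smallest max regret = 10 → II.

II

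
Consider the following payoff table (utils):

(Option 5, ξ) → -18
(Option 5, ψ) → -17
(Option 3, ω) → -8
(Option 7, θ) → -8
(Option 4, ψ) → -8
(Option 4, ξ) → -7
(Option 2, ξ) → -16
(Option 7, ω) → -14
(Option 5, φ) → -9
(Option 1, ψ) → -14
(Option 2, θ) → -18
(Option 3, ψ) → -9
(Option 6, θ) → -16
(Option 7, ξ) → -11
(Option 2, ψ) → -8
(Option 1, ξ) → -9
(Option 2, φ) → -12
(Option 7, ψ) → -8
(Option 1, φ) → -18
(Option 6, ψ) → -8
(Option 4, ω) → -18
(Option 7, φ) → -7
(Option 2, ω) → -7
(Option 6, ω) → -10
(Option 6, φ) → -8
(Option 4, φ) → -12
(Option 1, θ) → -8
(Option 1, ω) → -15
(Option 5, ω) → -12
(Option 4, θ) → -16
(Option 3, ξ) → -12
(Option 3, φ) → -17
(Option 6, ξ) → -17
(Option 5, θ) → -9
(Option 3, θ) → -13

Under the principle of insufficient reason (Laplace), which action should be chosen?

Option 7

Row averages: Option 1=-12.8, Option 2=-12.2, Option 3=-11.8, Option 4=-12.2, Option 5=-13, Option 6=-11.8, Option 7=-9.6
Highest average = -9.6 → Option 7.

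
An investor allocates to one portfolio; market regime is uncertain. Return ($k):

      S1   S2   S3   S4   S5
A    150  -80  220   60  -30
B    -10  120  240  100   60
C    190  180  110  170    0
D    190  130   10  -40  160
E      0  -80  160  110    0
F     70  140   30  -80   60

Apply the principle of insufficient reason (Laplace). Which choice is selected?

Row averages: A=64, B=102, C=130, D=90, E=38, F=44
Highest average = 130 → C.

C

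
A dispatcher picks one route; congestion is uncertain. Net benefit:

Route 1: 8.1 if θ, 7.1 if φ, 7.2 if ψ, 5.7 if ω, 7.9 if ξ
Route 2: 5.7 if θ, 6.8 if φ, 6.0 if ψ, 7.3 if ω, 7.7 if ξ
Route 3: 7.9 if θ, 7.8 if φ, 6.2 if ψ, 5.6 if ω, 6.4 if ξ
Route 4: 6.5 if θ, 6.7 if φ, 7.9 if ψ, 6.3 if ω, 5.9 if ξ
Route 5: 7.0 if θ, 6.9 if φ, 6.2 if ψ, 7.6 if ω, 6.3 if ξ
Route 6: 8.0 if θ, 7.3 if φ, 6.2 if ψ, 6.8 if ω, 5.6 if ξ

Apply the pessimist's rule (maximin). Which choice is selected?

Route 5

Row minima: Route 1=5.7, Route 2=5.7, Route 3=5.6, Route 4=5.9, Route 5=6.2, Route 6=5.6
Best worst-case = 6.2 → Route 5.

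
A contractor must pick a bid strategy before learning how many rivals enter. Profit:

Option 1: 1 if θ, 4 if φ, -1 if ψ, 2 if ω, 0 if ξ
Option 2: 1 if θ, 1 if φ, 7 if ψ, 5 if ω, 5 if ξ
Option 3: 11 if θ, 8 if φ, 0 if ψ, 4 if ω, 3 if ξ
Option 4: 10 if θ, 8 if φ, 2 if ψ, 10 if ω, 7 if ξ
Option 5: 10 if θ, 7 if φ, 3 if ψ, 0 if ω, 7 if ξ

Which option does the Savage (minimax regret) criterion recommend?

Column bests: θ=11, φ=8, ψ=7, ω=10, ξ=7.
Option 1 regrets: 10, 4, 8, 8, 7 → max 10
Option 2 regrets: 10, 7, 0, 5, 2 → max 10
Option 3 regrets: 0, 0, 7, 6, 4 → max 7
Option 4 regrets: 1, 0, 5, 0, 0 → max 5
Option 5 regrets: 1, 1, 4, 10, 0 → max 10
Smallest max regret = 5 → Option 4.

Option 4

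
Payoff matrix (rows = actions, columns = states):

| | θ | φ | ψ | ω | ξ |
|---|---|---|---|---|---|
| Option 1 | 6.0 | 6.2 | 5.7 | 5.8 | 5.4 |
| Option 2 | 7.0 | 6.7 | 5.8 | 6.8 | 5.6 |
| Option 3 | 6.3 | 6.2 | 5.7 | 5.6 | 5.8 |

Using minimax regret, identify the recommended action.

Option 2

Column bests: θ=7.0, φ=6.7, ψ=5.8, ω=6.8, ξ=5.8.
Option 1 regrets: 1.0, 0.5, 0.1, 1.0, 0.4 → max 1.0
Option 2 regrets: 0.0, 0.0, 0.0, 0.0, 0.2 → max 0.2
Option 3 regrets: 0.7, 0.5, 0.1, 1.2, 0.0 → max 1.2
Smallest max regret = 0.2 → Option 2.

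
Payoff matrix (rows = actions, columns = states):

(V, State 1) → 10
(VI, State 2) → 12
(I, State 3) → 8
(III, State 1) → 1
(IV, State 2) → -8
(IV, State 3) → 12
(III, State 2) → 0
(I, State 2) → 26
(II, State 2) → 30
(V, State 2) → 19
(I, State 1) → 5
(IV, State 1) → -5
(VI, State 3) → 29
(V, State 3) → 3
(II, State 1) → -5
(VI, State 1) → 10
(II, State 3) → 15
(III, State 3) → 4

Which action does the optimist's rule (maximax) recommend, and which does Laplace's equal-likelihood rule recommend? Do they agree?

maximax → II; laplace → VI (disagree)

Row maxima: I=26, II=30, III=4, IV=12, V=19, VI=29
Best best-case = 30 → II.
Row averages: I=13, II=40/3, III=5/3, IV=-1/3, V=32/3, VI=17
Highest average = 17 → VI.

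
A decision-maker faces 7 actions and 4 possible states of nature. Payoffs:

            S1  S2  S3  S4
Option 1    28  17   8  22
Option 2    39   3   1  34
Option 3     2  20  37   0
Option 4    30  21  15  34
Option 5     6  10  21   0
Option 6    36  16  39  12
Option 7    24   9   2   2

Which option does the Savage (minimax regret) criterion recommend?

Option 6

Column bests: S1=39, S2=21, S3=39, S4=34.
Option 1 regrets: 11, 4, 31, 12 → max 31
Option 2 regrets: 0, 18, 38, 0 → max 38
Option 3 regrets: 37, 1, 2, 34 → max 37
Option 4 regrets: 9, 0, 24, 0 → max 24
Option 5 regrets: 33, 11, 18, 34 → max 34
Option 6 regrets: 3, 5, 0, 22 → max 22
Option 7 regrets: 15, 12, 37, 32 → max 37
Smallest max regret = 22 → Option 6.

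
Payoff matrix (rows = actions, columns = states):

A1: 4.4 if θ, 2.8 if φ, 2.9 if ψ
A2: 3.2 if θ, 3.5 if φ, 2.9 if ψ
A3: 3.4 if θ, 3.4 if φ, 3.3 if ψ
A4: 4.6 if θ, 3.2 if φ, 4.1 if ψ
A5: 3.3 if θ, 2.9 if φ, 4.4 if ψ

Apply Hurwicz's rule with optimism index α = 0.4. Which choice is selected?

A1: 0.4·4.4 + 0.6·2.8 = 3.44
A2: 0.4·3.5 + 0.6·2.9 = 3.14
A3: 0.4·3.4 + 0.6·3.3 = 3.34
A4: 0.4·4.6 + 0.6·3.2 = 3.76
A5: 0.4·4.4 + 0.6·2.9 = 3.5
Highest Hurwicz score = 3.76 → A4.

A4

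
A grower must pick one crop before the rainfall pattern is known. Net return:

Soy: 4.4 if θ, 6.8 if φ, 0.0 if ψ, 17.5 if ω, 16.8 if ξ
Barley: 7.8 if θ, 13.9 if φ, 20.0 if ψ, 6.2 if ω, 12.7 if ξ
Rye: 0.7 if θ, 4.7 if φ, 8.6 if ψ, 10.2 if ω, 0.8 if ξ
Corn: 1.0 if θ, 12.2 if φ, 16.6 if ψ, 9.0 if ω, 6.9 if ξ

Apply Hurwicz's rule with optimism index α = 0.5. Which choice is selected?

Soy: 0.5·17.5 + 0.5·0.0 = 8.75
Barley: 0.5·20.0 + 0.5·6.2 = 13.1
Rye: 0.5·10.2 + 0.5·0.7 = 5.45
Corn: 0.5·16.6 + 0.5·1.0 = 8.8
Highest Hurwicz score = 13.1 → Barley.

Barley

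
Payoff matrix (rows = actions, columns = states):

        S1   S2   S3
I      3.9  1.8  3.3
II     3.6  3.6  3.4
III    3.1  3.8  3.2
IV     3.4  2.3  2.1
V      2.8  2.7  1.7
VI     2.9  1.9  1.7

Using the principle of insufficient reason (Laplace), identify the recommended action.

II

Row averages: I=3, II=53/15, III=101/30, IV=2.6, V=2.4, VI=13/6
Highest average = 53/15 → II.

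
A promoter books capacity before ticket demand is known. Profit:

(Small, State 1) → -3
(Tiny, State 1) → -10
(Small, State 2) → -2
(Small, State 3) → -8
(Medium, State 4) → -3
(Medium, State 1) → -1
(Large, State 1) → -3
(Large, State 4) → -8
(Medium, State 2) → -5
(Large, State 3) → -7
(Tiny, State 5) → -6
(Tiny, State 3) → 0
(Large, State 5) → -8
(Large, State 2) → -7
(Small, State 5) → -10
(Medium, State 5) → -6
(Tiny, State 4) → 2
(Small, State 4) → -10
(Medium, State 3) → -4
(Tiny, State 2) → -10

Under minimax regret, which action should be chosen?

Medium

Column bests: State 1=-1, State 2=-2, State 3=0, State 4=2, State 5=-6.
Tiny regrets: 9, 8, 0, 0, 0 → max 9
Small regrets: 2, 0, 8, 12, 4 → max 12
Medium regrets: 0, 3, 4, 5, 0 → max 5
Large regrets: 2, 5, 7, 10, 2 → max 10
Smallest max regret = 5 → Medium.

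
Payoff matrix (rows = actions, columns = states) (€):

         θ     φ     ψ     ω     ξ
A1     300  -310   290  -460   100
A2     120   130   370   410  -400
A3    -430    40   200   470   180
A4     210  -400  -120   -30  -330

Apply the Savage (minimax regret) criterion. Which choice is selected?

Column bests: θ=300, φ=130, ψ=370, ω=470, ξ=180.
A1 regrets: 0, 440, 80, 930, 80 → max 930
A2 regrets: 180, 0, 0, 60, 580 → max 580
A3 regrets: 730, 90, 170, 0, 0 → max 730
A4 regrets: 90, 530, 490, 500, 510 → max 530
Smallest max regret = 530 → A4.

A4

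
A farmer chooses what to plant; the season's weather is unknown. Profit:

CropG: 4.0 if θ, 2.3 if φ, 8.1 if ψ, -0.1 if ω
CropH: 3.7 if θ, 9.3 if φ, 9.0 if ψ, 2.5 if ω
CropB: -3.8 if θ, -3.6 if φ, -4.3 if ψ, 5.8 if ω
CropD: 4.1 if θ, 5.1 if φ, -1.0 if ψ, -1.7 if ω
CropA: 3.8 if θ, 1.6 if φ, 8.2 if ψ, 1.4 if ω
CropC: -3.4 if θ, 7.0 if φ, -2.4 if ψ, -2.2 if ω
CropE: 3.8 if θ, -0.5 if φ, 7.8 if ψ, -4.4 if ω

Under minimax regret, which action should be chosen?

Column bests: θ=4.1, φ=9.3, ψ=9.0, ω=5.8.
CropG regrets: 0.1, 7.0, 0.9, 5.9 → max 7.0
CropH regrets: 0.4, 0.0, 0.0, 3.3 → max 3.3
CropB regrets: 7.9, 12.9, 13.3, 0.0 → max 13.3
CropD regrets: 0.0, 4.2, 10.0, 7.5 → max 10.0
CropA regrets: 0.3, 7.7, 0.8, 4.4 → max 7.7
CropC regrets: 7.5, 2.3, 11.4, 8.0 → max 11.4
CropE regrets: 0.3, 9.8, 1.2, 10.2 → max 10.2
Smallest max regret = 3.3 → CropH.

CropH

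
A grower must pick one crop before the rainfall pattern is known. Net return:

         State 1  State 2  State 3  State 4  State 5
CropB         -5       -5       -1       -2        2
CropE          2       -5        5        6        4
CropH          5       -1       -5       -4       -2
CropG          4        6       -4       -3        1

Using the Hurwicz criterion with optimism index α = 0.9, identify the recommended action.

CropG

CropB: 0.9·2 + 0.1·(-5) = 1.3
CropE: 0.9·6 + 0.1·(-5) = 4.9
CropH: 0.9·5 + 0.1·(-5) = 4
CropG: 0.9·6 + 0.1·(-4) = 5
Highest Hurwicz score = 5 → CropG.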